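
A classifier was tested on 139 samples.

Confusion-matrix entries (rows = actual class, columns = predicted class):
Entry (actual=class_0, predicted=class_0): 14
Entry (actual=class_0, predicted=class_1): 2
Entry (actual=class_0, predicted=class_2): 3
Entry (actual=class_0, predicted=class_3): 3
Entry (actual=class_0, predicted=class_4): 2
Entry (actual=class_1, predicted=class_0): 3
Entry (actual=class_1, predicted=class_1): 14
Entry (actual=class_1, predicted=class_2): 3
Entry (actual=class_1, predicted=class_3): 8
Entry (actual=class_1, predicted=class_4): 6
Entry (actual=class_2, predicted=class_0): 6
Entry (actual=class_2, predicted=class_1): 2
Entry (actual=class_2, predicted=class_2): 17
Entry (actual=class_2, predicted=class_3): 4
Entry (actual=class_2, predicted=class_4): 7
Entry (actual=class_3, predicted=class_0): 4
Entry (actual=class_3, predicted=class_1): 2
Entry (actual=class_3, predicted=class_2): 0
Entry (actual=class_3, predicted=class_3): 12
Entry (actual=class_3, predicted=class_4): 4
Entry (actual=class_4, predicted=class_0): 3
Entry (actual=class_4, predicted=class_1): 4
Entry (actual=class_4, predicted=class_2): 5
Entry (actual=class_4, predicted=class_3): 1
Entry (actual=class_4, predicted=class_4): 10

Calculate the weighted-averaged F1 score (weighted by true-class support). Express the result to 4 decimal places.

0.4848

Per-class F1 score (2·TP/(2·TP+FP+FN)):
  class_0: TP=14, FP=3+6+4+3=16, FN=2+3+3+2=10 → 28/54 = 0.51852
  class_1: TP=14, FP=2+2+2+4=10, FN=3+3+8+6=20 → 28/58 = 0.48276
  class_2: TP=17, FP=3+3+0+5=11, FN=6+2+4+7=19 → 34/64 = 0.53125
  class_3: TP=12, FP=3+8+4+1=16, FN=4+2+0+4=10 → 24/50 = 0.48000
  class_4: TP=10, FP=2+6+7+4=19, FN=3+4+5+1=13 → 20/52 = 0.38462
Weighted-F1 score = Σ (supportᵢ/N)·F1 scoreᵢ with N=139: (24/139)·0.51852 + (34/139)·0.48276 + (36/139)·0.53125 + (22/139)·0.48000 + (23/139)·0.38462 = 0.4848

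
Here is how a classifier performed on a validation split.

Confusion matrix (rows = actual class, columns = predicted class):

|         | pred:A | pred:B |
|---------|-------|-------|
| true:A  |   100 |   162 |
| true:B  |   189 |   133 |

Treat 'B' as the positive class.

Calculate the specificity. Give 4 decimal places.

0.3817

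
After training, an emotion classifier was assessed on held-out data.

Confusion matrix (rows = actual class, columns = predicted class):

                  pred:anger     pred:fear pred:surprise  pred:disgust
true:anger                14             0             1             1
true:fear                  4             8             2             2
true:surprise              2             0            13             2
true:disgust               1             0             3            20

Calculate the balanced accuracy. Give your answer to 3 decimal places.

0.743

Balanced accuracy = mean of per-class recall.
  anger: recall = 14/16 = 0.8750
  fear: recall = 8/16 = 0.5000
  surprise: recall = 13/17 = 0.7647
  disgust: recall = 20/24 = 0.8333
Mean = (0.8750 + 0.5000 + 0.7647 + 0.8333) / 4 = 0.743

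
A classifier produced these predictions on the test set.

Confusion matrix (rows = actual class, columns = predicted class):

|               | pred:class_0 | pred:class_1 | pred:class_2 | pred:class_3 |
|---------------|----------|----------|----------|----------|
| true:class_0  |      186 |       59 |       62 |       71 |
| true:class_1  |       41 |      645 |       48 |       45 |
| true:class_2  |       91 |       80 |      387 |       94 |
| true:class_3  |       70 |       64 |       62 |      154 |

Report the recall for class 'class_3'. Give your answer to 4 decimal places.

0.4400

Treat 'class_3' as positive and all other classes as negative.
recall = TP/(TP+FN).
class_3: TP=154, FN=70+64+62=196 → 154/350 = 0.44000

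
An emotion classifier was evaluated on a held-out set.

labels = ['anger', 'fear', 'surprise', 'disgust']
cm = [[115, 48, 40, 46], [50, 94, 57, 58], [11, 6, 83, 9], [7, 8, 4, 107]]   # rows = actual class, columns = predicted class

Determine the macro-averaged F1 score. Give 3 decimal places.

0.543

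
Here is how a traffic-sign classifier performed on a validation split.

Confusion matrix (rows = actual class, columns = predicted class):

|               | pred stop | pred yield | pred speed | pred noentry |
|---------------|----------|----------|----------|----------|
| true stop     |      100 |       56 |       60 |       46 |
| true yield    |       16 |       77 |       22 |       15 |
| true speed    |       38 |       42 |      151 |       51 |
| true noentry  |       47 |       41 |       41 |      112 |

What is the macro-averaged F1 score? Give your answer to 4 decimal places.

Per-class F1 score (2·TP/(2·TP+FP+FN)):
  stop: TP=100, FP=16+38+47=101, FN=56+60+46=162 → 200/463 = 0.43197
  yield: TP=77, FP=56+42+41=139, FN=16+22+15=53 → 154/346 = 0.44509
  speed: TP=151, FP=60+22+41=123, FN=38+42+51=131 → 302/556 = 0.54317
  noentry: TP=112, FP=46+15+51=112, FN=47+41+41=129 → 224/465 = 0.48172
Macro-F1 score = mean = (0.43197 + 0.44509 + 0.54317 + 0.48172) / 4 = 0.4755

0.4755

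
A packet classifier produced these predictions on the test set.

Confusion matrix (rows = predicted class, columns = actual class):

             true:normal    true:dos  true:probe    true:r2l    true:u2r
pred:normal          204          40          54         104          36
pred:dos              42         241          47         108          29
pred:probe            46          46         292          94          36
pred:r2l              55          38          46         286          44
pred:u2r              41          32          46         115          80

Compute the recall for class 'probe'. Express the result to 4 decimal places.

0.6021

recall = TP/(TP+FN).
probe: TP=292, FN=54+47+46+46=193 → 292/485 = 0.60206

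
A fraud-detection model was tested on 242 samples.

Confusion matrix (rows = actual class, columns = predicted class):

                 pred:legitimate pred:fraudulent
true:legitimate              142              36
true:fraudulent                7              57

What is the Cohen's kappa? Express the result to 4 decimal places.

0.6011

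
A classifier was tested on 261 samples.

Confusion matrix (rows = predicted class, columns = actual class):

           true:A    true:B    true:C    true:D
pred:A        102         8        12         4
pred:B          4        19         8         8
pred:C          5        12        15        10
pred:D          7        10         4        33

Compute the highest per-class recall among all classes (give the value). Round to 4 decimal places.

Per-class recall (TP/(TP+FN)):
  A: TP=102, FN=4+5+7=16 → 102/118 = 0.86441
  B: TP=19, FN=8+12+10=30 → 19/49 = 0.38776
  C: TP=15, FN=12+8+4=24 → 15/39 = 0.38462
  D: TP=33, FN=4+8+10=22 → 33/55 = 0.60000
Highest is class 'A' with recall = 0.8644.

0.8644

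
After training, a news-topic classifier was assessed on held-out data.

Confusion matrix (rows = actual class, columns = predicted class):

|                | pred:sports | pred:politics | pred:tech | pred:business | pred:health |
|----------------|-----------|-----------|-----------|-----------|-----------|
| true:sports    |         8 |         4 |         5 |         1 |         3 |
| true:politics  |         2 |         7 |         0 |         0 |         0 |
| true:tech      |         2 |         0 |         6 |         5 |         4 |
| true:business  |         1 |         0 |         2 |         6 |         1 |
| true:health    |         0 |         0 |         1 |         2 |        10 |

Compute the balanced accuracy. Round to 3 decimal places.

Balanced accuracy = mean of per-class recall.
  sports: recall = 8/21 = 0.3810
  politics: recall = 7/9 = 0.7778
  tech: recall = 6/17 = 0.3529
  business: recall = 6/10 = 0.6000
  health: recall = 10/13 = 0.7692
Mean = (0.3810 + 0.7778 + 0.3529 + 0.6000 + 0.7692) / 5 = 0.576

0.576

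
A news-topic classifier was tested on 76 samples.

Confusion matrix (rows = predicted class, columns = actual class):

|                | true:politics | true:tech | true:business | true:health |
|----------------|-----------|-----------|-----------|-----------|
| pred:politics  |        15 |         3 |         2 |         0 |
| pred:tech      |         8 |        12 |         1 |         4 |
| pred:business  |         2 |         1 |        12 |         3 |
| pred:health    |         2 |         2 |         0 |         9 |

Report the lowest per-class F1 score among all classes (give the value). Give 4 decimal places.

0.5581

Per-class F1 score (2·TP/(2·TP+FP+FN)):
  politics: TP=15, FP=3+2+0=5, FN=8+2+2=12 → 30/47 = 0.63830
  tech: TP=12, FP=8+1+4=13, FN=3+1+2=6 → 24/43 = 0.55814
  business: TP=12, FP=2+1+3=6, FN=2+1+0=3 → 24/33 = 0.72727
  health: TP=9, FP=2+2+0=4, FN=0+4+3=7 → 18/29 = 0.62069
Lowest is class 'tech' with F1 score = 0.5581.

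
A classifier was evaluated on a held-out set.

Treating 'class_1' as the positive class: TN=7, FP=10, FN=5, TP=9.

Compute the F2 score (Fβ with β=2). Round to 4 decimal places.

Fβ = (1+β²)·TP / ((1+β²)·TP + β²·FN + FP), with β²=4
= 5·9 / (5·9 + 4·5 + 10) = 0.6000

0.6000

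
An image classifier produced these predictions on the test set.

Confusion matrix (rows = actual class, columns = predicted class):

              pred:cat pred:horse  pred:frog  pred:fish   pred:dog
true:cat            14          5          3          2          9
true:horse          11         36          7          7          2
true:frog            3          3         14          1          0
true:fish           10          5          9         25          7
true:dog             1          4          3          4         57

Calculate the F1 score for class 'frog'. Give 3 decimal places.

Take TP from the diagonal, FP from the rest of the 'frog' prediction marginal, FN from the rest of the 'frog' actual marginal.
F1 score = 2·TP/(2·TP+FP+FN).
frog: TP=14, FP=3+7+9+3=22, FN=3+3+1+0=7 → 28/57 = 0.4912

0.491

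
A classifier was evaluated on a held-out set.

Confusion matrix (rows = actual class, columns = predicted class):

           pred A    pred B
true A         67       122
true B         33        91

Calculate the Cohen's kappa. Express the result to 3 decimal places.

0.079

Observed agreement pₒ = trace/N = 158/313 = 0.5048
Expected agreement pₑ = Σ (rowᵢ·colᵢ)/N² = (189·100 + 124·213)/313² = 0.4625
κ = (pₒ − pₑ)/(1 − pₑ) = (0.5048 − 0.4625)/(1 − 0.4625) = 0.079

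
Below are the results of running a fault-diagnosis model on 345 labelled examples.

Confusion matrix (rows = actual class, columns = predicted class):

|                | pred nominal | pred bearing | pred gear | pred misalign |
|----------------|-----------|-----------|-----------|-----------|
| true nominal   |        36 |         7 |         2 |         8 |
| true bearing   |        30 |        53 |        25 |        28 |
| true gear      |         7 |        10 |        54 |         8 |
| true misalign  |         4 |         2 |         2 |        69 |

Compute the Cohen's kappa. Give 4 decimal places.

0.4896

Observed agreement pₒ = trace/N = 212/345 = 0.61449
Expected agreement pₑ = Σ (rowᵢ·colᵢ)/N² = (53·77 + 136·72 + 79·83 + 77·113)/345² = 0.24475
κ = (pₒ − pₑ)/(1 − pₑ) = (0.61449 − 0.24475)/(1 − 0.24475) = 0.4896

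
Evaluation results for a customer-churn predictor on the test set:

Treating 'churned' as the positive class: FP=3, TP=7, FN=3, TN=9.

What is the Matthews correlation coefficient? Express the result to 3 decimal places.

MCC = (TP·TN − FP·FN) / √((TP+FP)(TP+FN)(TN+FP)(TN+FN))
Numerator = 7·9 − 3·3 = 54
Denominator = √(10·10·12·12) = √14400 = 120.0000
MCC = 54 / 120.0000 = 0.450

0.450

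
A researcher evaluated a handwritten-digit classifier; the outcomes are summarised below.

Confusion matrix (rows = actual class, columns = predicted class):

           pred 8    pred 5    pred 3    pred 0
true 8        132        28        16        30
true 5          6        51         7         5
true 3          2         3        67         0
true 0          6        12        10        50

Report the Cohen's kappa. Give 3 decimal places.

0.592

Observed agreement pₒ = trace/N = 300/425 = 0.7059
Expected agreement pₑ = Σ (rowᵢ·colᵢ)/N² = (206·146 + 69·94 + 72·100 + 78·85)/425² = 0.2790
κ = (pₒ − pₑ)/(1 − pₑ) = (0.7059 − 0.2790)/(1 − 0.2790) = 0.592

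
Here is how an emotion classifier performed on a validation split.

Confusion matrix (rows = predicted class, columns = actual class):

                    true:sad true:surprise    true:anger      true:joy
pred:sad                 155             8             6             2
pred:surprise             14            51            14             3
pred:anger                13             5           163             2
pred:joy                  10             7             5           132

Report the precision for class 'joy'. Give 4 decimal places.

precision = TP/(TP+FP).
joy: TP=132, FP=10+7+5=22 → 132/154 = 0.85714

0.8571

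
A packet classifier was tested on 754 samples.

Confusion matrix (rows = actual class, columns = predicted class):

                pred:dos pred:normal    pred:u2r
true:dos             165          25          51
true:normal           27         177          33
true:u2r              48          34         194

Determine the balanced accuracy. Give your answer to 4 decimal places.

0.7115

Balanced accuracy = mean of per-class recall.
  dos: recall = 165/241 = 0.68465
  normal: recall = 177/237 = 0.74684
  u2r: recall = 194/276 = 0.70290
Mean = (0.68465 + 0.74684 + 0.70290) / 3 = 0.7115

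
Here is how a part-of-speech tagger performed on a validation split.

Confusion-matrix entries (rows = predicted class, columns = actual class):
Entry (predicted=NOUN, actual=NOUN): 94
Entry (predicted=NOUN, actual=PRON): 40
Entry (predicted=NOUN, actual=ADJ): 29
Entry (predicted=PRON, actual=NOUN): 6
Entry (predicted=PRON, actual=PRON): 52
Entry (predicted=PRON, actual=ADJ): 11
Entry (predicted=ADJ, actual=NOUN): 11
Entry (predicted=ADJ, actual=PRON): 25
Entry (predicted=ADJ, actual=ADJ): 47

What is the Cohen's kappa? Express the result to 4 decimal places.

Observed agreement pₒ = trace/N = 193/315 = 0.61270
Expected agreement pₑ = Σ (rowᵢ·colᵢ)/N² = (111·163 + 117·69 + 87·83)/315² = 0.33648
κ = (pₒ − pₑ)/(1 − pₑ) = (0.61270 − 0.33648)/(1 − 0.33648) = 0.4163

0.4163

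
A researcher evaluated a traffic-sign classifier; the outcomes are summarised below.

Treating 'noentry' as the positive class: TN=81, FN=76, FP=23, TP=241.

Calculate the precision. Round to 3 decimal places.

0.913

Precision = TP/(TP+FP) = 241/(241+23) = 241/264 = 0.913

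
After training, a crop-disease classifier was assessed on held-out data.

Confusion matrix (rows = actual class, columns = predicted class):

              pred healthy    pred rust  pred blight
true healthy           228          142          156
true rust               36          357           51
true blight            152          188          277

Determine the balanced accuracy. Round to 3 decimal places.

Balanced accuracy = mean of per-class recall.
  healthy: recall = 228/526 = 0.4335
  rust: recall = 357/444 = 0.8041
  blight: recall = 277/617 = 0.4489
Mean = (0.4335 + 0.8041 + 0.4489) / 3 = 0.562

0.562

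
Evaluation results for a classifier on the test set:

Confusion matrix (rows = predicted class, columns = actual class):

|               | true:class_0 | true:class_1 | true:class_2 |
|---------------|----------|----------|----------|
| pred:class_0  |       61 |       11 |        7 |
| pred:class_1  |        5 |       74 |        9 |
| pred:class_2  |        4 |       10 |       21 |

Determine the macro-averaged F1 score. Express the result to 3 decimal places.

Per-class F1 score (2·TP/(2·TP+FP+FN)):
  class_0: TP=61, FP=11+7=18, FN=5+4=9 → 122/149 = 0.8188
  class_1: TP=74, FP=5+9=14, FN=11+10=21 → 148/183 = 0.8087
  class_2: TP=21, FP=4+10=14, FN=7+9=16 → 42/72 = 0.5833
Macro-F1 score = mean = (0.8188 + 0.8087 + 0.5833) / 3 = 0.737

0.737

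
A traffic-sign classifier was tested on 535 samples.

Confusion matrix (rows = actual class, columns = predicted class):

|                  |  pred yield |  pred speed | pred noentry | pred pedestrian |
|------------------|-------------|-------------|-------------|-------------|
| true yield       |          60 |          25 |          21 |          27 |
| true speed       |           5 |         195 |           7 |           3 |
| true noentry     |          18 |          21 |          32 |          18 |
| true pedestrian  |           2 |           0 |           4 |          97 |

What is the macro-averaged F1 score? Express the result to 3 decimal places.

Per-class F1 score (2·TP/(2·TP+FP+FN)):
  yield: TP=60, FP=5+18+2=25, FN=25+21+27=73 → 120/218 = 0.5505
  speed: TP=195, FP=25+21+0=46, FN=5+7+3=15 → 390/451 = 0.8647
  noentry: TP=32, FP=21+7+4=32, FN=18+21+18=57 → 64/153 = 0.4183
  pedestrian: TP=97, FP=27+3+18=48, FN=2+0+4=6 → 194/248 = 0.7823
Macro-F1 score = mean = (0.5505 + 0.8647 + 0.4183 + 0.7823) / 4 = 0.654

0.654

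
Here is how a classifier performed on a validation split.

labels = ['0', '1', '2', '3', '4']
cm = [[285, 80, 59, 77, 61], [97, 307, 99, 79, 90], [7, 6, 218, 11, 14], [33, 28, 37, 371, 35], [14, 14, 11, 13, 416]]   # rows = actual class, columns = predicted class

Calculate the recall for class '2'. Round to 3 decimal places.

0.852

recall = TP/(TP+FN).
2: TP=218, FN=7+6+11+14=38 → 218/256 = 0.8516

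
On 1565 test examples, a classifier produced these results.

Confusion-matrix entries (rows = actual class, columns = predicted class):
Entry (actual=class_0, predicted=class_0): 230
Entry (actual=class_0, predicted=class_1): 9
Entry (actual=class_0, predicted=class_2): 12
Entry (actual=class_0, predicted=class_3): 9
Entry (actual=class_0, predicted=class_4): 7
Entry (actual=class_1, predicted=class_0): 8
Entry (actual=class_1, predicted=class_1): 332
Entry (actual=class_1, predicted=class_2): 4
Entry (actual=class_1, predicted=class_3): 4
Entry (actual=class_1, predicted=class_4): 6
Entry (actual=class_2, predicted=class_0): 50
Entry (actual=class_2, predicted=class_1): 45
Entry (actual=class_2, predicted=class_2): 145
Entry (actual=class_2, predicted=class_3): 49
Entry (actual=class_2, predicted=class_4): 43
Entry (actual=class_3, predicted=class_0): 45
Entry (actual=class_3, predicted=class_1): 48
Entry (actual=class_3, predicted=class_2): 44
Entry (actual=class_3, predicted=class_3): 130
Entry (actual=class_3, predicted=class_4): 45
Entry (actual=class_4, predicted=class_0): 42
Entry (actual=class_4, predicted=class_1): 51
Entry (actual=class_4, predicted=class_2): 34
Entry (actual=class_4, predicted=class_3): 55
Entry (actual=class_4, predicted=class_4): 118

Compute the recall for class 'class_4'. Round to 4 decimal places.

0.3933

One-vs-rest for 'class_4': TP = diagonal; FP = other classes predicted 'class_4'; FN = 'class_4' predicted as other.
recall = TP/(TP+FN).
class_4: TP=118, FN=42+51+34+55=182 → 118/300 = 0.39333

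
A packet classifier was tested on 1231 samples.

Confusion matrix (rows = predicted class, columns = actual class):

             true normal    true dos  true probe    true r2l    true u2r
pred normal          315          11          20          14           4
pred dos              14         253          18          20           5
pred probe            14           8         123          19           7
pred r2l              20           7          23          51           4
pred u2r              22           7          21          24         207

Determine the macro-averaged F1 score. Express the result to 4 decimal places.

0.7194

Per-class F1 score (2·TP/(2·TP+FP+FN)):
  normal: TP=315, FP=11+20+14+4=49, FN=14+14+20+22=70 → 630/749 = 0.84112
  dos: TP=253, FP=14+18+20+5=57, FN=11+8+7+7=33 → 506/596 = 0.84899
  probe: TP=123, FP=14+8+19+7=48, FN=20+18+23+21=82 → 246/376 = 0.65426
  r2l: TP=51, FP=20+7+23+4=54, FN=14+20+19+24=77 → 102/233 = 0.43777
  u2r: TP=207, FP=22+7+21+24=74, FN=4+5+7+4=20 → 414/508 = 0.81496
Macro-F1 score = mean = (0.84112 + 0.84899 + 0.65426 + 0.43777 + 0.81496) / 5 = 0.7194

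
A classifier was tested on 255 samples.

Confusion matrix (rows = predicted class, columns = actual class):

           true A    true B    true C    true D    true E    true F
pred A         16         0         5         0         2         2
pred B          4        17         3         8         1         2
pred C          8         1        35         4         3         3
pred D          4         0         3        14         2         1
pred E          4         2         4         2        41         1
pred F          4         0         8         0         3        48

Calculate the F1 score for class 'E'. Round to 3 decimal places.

F1 score = 2·TP/(2·TP+FP+FN).
E: TP=41, FP=4+2+4+2+1=13, FN=2+1+3+2+3=11 → 82/106 = 0.7736

0.774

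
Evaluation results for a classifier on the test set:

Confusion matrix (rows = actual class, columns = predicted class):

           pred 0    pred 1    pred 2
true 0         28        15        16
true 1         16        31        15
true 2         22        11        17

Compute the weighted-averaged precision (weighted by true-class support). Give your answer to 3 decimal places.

Per-class precision (TP/(TP+FP)):
  0: TP=28, FP=16+22=38 → 28/66 = 0.4242
  1: TP=31, FP=15+11=26 → 31/57 = 0.5439
  2: TP=17, FP=16+15=31 → 17/48 = 0.3542
Weighted-precision = Σ (supportᵢ/N)·precisionᵢ with N=171: (59/171)·0.4242 + (62/171)·0.5439 + (50/171)·0.3542 = 0.447

0.447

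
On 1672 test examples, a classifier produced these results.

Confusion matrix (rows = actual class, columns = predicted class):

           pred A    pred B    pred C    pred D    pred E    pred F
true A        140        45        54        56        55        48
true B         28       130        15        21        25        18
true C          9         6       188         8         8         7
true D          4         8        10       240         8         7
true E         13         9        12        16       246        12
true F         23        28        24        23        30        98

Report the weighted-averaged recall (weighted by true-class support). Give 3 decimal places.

Per-class recall (TP/(TP+FN)):
  A: TP=140, FN=45+54+56+55+48=258 → 140/398 = 0.3518
  B: TP=130, FN=28+15+21+25+18=107 → 130/237 = 0.5485
  C: TP=188, FN=9+6+8+8+7=38 → 188/226 = 0.8319
  D: TP=240, FN=4+8+10+8+7=37 → 240/277 = 0.8664
  E: TP=246, FN=13+9+12+16+12=62 → 246/308 = 0.7987
  F: TP=98, FN=23+28+24+23+30=128 → 98/226 = 0.4336
Weighted-recall = Σ (supportᵢ/N)·recallᵢ with N=1672: (398/1672)·0.3518 + (237/1672)·0.5485 + (226/1672)·0.8319 + (277/1672)·0.8664 + (308/1672)·0.7987 + (226/1672)·0.4336 = 0.623

0.623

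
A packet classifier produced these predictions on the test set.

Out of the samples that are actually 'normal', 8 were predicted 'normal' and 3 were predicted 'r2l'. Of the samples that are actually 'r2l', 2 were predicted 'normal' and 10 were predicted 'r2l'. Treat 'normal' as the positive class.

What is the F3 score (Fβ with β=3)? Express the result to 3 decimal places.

0.734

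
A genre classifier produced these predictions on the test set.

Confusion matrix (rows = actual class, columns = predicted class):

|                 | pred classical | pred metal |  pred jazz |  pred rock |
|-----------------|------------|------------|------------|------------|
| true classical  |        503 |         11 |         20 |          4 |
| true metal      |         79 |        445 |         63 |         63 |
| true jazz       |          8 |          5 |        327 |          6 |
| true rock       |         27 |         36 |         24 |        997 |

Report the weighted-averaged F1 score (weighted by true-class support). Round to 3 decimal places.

Per-class F1 score (2·TP/(2·TP+FP+FN)):
  classical: TP=503, FP=79+8+27=114, FN=11+20+4=35 → 1006/1155 = 0.8710
  metal: TP=445, FP=11+5+36=52, FN=79+63+63=205 → 890/1147 = 0.7759
  jazz: TP=327, FP=20+63+24=107, FN=8+5+6=19 → 654/780 = 0.8385
  rock: TP=997, FP=4+63+6=73, FN=27+36+24=87 → 1994/2154 = 0.9257
Weighted-F1 score = Σ (supportᵢ/N)·F1 scoreᵢ with N=2618: (538/2618)·0.8710 + (650/2618)·0.7759 + (346/2618)·0.8385 + (1084/2618)·0.9257 = 0.866

0.866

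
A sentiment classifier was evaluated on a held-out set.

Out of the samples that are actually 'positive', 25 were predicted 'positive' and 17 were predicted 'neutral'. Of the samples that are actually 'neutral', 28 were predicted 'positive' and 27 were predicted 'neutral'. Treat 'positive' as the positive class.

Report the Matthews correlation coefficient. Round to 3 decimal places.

0.086

MCC = (TP·TN − FP·FN) / √((TP+FP)(TP+FN)(TN+FP)(TN+FN))
Numerator = 25·27 − 28·17 = 199
Denominator = √(53·42·55·44) = √5386920 = 2320.9739
MCC = 199 / 2320.9739 = 0.086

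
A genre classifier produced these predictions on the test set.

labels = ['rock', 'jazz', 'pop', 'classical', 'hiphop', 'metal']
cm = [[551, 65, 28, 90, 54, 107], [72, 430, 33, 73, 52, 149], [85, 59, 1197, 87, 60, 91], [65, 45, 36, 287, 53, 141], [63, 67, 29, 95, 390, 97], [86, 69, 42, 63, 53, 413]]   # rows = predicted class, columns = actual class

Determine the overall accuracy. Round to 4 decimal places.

0.6078

Accuracy = trace / total = (551+430+1197+287+390+413=3268) / 5377 = 3268/5377 = 0.6078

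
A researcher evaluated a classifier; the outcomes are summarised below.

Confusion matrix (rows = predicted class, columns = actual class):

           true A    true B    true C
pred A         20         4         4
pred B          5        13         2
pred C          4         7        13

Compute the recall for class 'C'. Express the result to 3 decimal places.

Treat 'C' as positive and all other classes as negative.
recall = TP/(TP+FN).
C: TP=13, FN=4+2=6 → 13/19 = 0.6842

0.684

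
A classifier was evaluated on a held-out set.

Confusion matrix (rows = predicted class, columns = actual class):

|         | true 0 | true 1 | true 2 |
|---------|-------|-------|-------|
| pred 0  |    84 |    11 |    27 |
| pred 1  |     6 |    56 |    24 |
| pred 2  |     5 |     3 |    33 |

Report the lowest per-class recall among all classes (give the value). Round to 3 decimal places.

Per-class recall (TP/(TP+FN)):
  0: TP=84, FN=6+5=11 → 84/95 = 0.8842
  1: TP=56, FN=11+3=14 → 56/70 = 0.8000
  2: TP=33, FN=27+24=51 → 33/84 = 0.3929
Lowest is class '2' with recall = 0.393.

0.393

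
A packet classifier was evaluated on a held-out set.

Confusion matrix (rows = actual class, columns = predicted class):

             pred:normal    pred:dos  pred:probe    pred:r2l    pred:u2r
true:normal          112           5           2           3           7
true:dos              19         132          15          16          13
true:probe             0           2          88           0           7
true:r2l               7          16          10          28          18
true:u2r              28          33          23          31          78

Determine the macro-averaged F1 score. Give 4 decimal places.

Per-class F1 score (2·TP/(2·TP+FP+FN)):
  normal: TP=112, FP=19+0+7+28=54, FN=5+2+3+7=17 → 224/295 = 0.75932
  dos: TP=132, FP=5+2+16+33=56, FN=19+15+16+13=63 → 264/383 = 0.68930
  probe: TP=88, FP=2+15+10+23=50, FN=0+2+0+7=9 → 176/235 = 0.74894
  r2l: TP=28, FP=3+16+0+31=50, FN=7+16+10+18=51 → 56/157 = 0.35669
  u2r: TP=78, FP=7+13+7+18=45, FN=28+33+23+31=115 → 156/316 = 0.49367
Macro-F1 score = mean = (0.75932 + 0.68930 + 0.74894 + 0.35669 + 0.49367) / 5 = 0.6096

0.6096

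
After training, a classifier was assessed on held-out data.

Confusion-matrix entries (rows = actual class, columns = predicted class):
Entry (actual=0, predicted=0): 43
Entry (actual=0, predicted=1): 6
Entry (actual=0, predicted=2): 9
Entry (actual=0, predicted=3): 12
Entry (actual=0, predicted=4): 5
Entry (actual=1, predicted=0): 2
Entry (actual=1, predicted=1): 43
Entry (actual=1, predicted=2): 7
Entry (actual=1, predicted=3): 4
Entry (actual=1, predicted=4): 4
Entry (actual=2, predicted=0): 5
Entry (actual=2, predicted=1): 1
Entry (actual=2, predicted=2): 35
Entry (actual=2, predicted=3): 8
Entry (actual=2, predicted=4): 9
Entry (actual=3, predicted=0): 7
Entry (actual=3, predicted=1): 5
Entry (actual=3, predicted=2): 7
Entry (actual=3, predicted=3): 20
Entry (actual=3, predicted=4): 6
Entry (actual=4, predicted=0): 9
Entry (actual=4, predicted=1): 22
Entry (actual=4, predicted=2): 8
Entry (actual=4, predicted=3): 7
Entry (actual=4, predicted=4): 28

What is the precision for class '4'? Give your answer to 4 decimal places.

0.5385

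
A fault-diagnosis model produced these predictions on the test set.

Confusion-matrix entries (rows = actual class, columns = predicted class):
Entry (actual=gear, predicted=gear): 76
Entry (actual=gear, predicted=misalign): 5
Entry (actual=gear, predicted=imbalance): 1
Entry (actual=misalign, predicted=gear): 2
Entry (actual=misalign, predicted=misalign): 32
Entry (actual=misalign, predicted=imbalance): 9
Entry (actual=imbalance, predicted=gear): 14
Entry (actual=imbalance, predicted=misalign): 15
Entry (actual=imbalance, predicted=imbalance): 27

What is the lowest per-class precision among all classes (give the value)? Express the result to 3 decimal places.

0.615

Per-class precision (TP/(TP+FP)):
  gear: TP=76, FP=2+14=16 → 76/92 = 0.8261
  misalign: TP=32, FP=5+15=20 → 32/52 = 0.6154
  imbalance: TP=27, FP=1+9=10 → 27/37 = 0.7297
Lowest is class 'misalign' with precision = 0.615.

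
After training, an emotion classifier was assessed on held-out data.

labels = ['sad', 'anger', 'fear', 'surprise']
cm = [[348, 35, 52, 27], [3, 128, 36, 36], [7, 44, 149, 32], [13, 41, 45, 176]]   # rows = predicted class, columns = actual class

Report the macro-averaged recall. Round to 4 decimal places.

Per-class recall (TP/(TP+FN)):
  sad: TP=348, FN=3+7+13=23 → 348/371 = 0.93801
  anger: TP=128, FN=35+44+41=120 → 128/248 = 0.51613
  fear: TP=149, FN=52+36+45=133 → 149/282 = 0.52837
  surprise: TP=176, FN=27+36+32=95 → 176/271 = 0.64945
Macro-recall = mean = (0.93801 + 0.51613 + 0.52837 + 0.64945) / 4 = 0.6580

0.6580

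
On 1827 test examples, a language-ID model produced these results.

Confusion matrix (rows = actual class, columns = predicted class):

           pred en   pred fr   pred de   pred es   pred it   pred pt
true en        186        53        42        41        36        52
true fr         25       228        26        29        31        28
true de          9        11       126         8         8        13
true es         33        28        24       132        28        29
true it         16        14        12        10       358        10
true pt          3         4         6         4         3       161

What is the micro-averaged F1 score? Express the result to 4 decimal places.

0.6519

Micro-averaging pools counts across classes: ΣTP=1191, ΣFP=636, ΣFN=636.
Micro-F1 score = 2·TP/(2·TP+FP+FN) on pooled counts = 0.6519 (equals overall accuracy in single-label multiclass).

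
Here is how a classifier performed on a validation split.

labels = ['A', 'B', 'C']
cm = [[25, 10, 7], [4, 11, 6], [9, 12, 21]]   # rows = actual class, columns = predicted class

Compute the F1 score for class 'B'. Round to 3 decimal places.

0.407

Take TP from the diagonal, FP from the rest of the 'B' prediction marginal, FN from the rest of the 'B' actual marginal.
F1 score = 2·TP/(2·TP+FP+FN).
B: TP=11, FP=10+12=22, FN=4+6=10 → 22/54 = 0.4074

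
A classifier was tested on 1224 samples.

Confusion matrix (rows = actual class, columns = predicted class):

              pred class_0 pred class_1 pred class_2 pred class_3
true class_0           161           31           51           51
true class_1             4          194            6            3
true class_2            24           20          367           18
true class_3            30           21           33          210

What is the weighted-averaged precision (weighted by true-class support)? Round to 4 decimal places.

0.7603

Per-class precision (TP/(TP+FP)):
  class_0: TP=161, FP=4+24+30=58 → 161/219 = 0.73516
  class_1: TP=194, FP=31+20+21=72 → 194/266 = 0.72932
  class_2: TP=367, FP=51+6+33=90 → 367/457 = 0.80306
  class_3: TP=210, FP=51+3+18=72 → 210/282 = 0.74468
Weighted-precision = Σ (supportᵢ/N)·precisionᵢ with N=1224: (294/1224)·0.73516 + (207/1224)·0.72932 + (429/1224)·0.80306 + (294/1224)·0.74468 = 0.7603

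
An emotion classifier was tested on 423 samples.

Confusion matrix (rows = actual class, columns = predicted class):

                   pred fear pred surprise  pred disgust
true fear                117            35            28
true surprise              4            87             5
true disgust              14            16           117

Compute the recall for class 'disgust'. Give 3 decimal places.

Take TP from the diagonal, FP from the rest of the 'disgust' prediction marginal, FN from the rest of the 'disgust' actual marginal.
recall = TP/(TP+FN).
disgust: TP=117, FN=14+16=30 → 117/147 = 0.7959

0.796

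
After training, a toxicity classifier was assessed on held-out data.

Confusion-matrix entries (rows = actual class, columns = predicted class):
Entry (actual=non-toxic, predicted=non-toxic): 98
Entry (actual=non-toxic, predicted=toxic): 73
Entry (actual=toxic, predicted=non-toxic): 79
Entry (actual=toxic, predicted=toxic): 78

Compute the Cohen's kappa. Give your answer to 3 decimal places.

Observed agreement pₒ = trace/N = 176/328 = 0.5366
Expected agreement pₑ = Σ (rowᵢ·colᵢ)/N² = (171·177 + 157·151)/328² = 0.5017
κ = (pₒ − pₑ)/(1 − pₑ) = (0.5366 − 0.5017)/(1 − 0.5017) = 0.070

0.070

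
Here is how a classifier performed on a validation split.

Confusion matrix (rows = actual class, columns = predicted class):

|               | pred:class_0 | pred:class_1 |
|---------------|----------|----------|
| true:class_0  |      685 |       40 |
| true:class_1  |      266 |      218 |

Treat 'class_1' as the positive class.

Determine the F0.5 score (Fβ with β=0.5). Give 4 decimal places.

0.7190

Fβ = (1+β²)·TP / ((1+β²)·TP + β²·FN + FP), with β²=1/4
= 1.25·218 / (1.25·218 + 0.25·266 + 40) = 0.7190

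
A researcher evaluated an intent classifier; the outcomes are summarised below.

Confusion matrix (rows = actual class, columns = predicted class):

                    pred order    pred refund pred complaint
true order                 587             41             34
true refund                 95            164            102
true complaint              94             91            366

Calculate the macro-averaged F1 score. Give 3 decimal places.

Per-class F1 score (2·TP/(2·TP+FP+FN)):
  order: TP=587, FP=95+94=189, FN=41+34=75 → 1174/1438 = 0.8164
  refund: TP=164, FP=41+91=132, FN=95+102=197 → 328/657 = 0.4992
  complaint: TP=366, FP=34+102=136, FN=94+91=185 → 732/1053 = 0.6952
Macro-F1 score = mean = (0.8164 + 0.4992 + 0.6952) / 3 = 0.670

0.670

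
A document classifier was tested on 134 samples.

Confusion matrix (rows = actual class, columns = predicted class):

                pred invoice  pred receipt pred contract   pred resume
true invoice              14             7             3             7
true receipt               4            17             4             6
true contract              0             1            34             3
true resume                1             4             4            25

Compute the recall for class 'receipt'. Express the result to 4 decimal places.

recall = TP/(TP+FN).
receipt: TP=17, FN=4+4+6=14 → 17/31 = 0.54839

0.5484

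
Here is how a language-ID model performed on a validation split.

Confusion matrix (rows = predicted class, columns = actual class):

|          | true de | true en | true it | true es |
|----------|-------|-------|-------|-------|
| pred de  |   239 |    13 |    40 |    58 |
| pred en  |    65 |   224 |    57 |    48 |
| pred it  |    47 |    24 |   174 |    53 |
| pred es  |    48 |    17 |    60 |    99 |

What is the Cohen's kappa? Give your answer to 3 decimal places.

0.440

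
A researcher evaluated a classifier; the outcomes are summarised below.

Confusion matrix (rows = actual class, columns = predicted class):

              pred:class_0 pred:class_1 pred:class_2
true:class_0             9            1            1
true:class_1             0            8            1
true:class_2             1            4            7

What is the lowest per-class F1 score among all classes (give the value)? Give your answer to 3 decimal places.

Per-class F1 score (2·TP/(2·TP+FP+FN)):
  class_0: TP=9, FP=0+1=1, FN=1+1=2 → 18/21 = 0.8571
  class_1: TP=8, FP=1+4=5, FN=0+1=1 → 16/22 = 0.7273
  class_2: TP=7, FP=1+1=2, FN=1+4=5 → 14/21 = 0.6667
Lowest is class 'class_2' with F1 score = 0.667.

0.667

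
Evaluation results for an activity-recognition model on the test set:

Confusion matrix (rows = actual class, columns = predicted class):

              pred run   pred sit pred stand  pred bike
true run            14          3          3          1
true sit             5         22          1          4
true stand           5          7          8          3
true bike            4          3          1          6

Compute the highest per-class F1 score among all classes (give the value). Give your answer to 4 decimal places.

Per-class F1 score (2·TP/(2·TP+FP+FN)):
  run: TP=14, FP=5+5+4=14, FN=3+3+1=7 → 28/49 = 0.57143
  sit: TP=22, FP=3+7+3=13, FN=5+1+4=10 → 44/67 = 0.65672
  stand: TP=8, FP=3+1+1=5, FN=5+7+3=15 → 16/36 = 0.44444
  bike: TP=6, FP=1+4+3=8, FN=4+3+1=8 → 12/28 = 0.42857
Highest is class 'sit' with F1 score = 0.6567.

0.6567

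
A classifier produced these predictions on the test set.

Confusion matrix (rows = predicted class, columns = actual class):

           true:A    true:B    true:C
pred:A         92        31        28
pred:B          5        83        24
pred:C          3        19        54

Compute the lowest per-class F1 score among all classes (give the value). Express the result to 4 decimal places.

0.5934

Per-class F1 score (2·TP/(2·TP+FP+FN)):
  A: TP=92, FP=31+28=59, FN=5+3=8 → 184/251 = 0.73307
  B: TP=83, FP=5+24=29, FN=31+19=50 → 166/245 = 0.67755
  C: TP=54, FP=3+19=22, FN=28+24=52 → 108/182 = 0.59341
Lowest is class 'C' with F1 score = 0.5934.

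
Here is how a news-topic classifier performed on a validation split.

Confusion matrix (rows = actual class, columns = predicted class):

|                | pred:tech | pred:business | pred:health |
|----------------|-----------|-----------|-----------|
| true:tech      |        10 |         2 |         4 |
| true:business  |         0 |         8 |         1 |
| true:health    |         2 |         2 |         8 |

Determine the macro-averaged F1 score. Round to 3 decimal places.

0.705

Per-class F1 score (2·TP/(2·TP+FP+FN)):
  tech: TP=10, FP=0+2=2, FN=2+4=6 → 20/28 = 0.7143
  business: TP=8, FP=2+2=4, FN=0+1=1 → 16/21 = 0.7619
  health: TP=8, FP=4+1=5, FN=2+2=4 → 16/25 = 0.6400
Macro-F1 score = mean = (0.7143 + 0.7619 + 0.6400) / 3 = 0.705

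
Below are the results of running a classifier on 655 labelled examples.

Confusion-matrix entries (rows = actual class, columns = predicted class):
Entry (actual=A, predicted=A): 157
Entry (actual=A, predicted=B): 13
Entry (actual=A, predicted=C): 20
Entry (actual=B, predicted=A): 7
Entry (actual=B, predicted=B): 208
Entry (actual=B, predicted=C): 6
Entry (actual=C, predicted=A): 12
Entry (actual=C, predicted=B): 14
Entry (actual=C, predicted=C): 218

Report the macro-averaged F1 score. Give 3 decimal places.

0.888

Per-class F1 score (2·TP/(2·TP+FP+FN)):
  A: TP=157, FP=7+12=19, FN=13+20=33 → 314/366 = 0.8579
  B: TP=208, FP=13+14=27, FN=7+6=13 → 416/456 = 0.9123
  C: TP=218, FP=20+6=26, FN=12+14=26 → 436/488 = 0.8934
Macro-F1 score = mean = (0.8579 + 0.9123 + 0.8934) / 3 = 0.888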